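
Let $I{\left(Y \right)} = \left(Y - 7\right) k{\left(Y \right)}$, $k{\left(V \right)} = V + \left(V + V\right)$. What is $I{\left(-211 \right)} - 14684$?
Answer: $123310$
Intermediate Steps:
$k{\left(V \right)} = 3 V$ ($k{\left(V \right)} = V + 2 V = 3 V$)
$I{\left(Y \right)} = 3 Y \left(-7 + Y\right)$ ($I{\left(Y \right)} = \left(Y - 7\right) 3 Y = \left(-7 + Y\right) 3 Y = 3 Y \left(-7 + Y\right)$)
$I{\left(-211 \right)} - 14684 = 3 \left(-211\right) \left(-7 - 211\right) - 14684 = 3 \left(-211\right) \left(-218\right) - 14684 = 137994 - 14684 = 123310$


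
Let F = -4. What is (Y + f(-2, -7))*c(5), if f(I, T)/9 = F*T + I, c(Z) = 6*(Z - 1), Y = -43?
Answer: 4584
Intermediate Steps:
c(Z) = -6 + 6*Z (c(Z) = 6*(-1 + Z) = -6 + 6*Z)
f(I, T) = -36*T + 9*I (f(I, T) = 9*(-4*T + I) = 9*(I - 4*T) = -36*T + 9*I)
(Y + f(-2, -7))*c(5) = (-43 + (-36*(-7) + 9*(-2)))*(-6 + 6*5) = (-43 + (252 - 18))*(-6 + 30) = (-43 + 234)*24 = 191*24 = 4584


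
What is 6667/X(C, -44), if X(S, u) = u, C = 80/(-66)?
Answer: -6667/44 ≈ -151.52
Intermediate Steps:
C = -40/33 (C = 80*(-1/66) = -40/33 ≈ -1.2121)
6667/X(C, -44) = 6667/(-44) = 6667*(-1/44) = -6667/44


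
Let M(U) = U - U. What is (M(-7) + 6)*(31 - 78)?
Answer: -282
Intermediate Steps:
M(U) = 0
(M(-7) + 6)*(31 - 78) = (0 + 6)*(31 - 78) = 6*(-47) = -282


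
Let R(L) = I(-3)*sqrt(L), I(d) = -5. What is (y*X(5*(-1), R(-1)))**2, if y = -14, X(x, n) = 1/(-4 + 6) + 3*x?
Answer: 41209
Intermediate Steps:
R(L) = -5*sqrt(L)
X(x, n) = 1/2 + 3*x
(y*X(5*(-1), R(-1)))**2 = (-14*(1/2 + 3*(5*(-1))))**2 = (-14*(1/2 + 3*(-5)))**2 = (-14*(1/2 - 15))**2 = (-14*(-29/2))**2 = 203**2 = 41209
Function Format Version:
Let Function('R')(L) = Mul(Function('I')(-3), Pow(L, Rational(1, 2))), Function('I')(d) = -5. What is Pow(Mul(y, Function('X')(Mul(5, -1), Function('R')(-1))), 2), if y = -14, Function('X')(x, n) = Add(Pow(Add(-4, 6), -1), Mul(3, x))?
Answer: 41209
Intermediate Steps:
Function('R')(L) = Mul(-5, Pow(L, Rational(1, 2)))
Function('X')(x, n) = Add(Rational(1, 2), Mul(3, x)) (Function('X')(x, n) = Add(Pow(2, -1), Mul(3, x)) = Add(Rational(1, 2), Mul(3, x)))
Pow(Mul(y, Function('X')(Mul(5, -1), Function('R')(-1))), 2) = Pow(Mul(-14, Add(Rational(1, 2), Mul(3, Mul(5, -1)))), 2) = Pow(Mul(-14, Add(Rational(1, 2), Mul(3, -5))), 2) = Pow(Mul(-14, Add(Rational(1, 2), -15)), 2) = Pow(Mul(-14, Rational(-29, 2)), 2) = Pow(203, 2) = 41209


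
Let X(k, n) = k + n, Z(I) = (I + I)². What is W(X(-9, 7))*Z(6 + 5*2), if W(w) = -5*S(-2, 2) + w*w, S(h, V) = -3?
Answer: 19456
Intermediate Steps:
Z(I) = 4*I² (Z(I) = (2*I)² = 4*I²)
W(w) = 15 + w² (W(w) = -5*(-3) + w*w = 15 + w²)
W(X(-9, 7))*Z(6 + 5*2) = (15 + (-9 + 7)²)*(4*(6 + 5*2)²) = (15 + (-2)²)*(4*(6 + 10)²) = (15 + 4)*(4*16²) = 19*(4*256) = 19*1024 = 19456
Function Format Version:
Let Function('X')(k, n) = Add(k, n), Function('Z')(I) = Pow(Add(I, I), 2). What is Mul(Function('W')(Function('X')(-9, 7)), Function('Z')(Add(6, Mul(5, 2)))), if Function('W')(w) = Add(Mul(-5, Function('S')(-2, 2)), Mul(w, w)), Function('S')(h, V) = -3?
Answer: 19456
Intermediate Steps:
Function('Z')(I) = Mul(4, Pow(I, 2)) (Function('Z')(I) = Pow(Mul(2, I), 2) = Mul(4, Pow(I, 2)))
Function('W')(w) = Add(15, Pow(w, 2)) (Function('W')(w) = Add(Mul(-5, -3), Mul(w, w)) = Add(15, Pow(w, 2)))
Mul(Function('W')(Function('X')(-9, 7)), Function('Z')(Add(6, Mul(5, 2)))) = Mul(Add(15, Pow(Add(-9, 7), 2)), Mul(4, Pow(Add(6, Mul(5, 2)), 2))) = Mul(Add(15, Pow(-2, 2)), Mul(4, Pow(Add(6, 10), 2))) = Mul(Add(15, 4), Mul(4, Pow(16, 2))) = Mul(19, Mul(4, 256)) = Mul(19, 1024) = 19456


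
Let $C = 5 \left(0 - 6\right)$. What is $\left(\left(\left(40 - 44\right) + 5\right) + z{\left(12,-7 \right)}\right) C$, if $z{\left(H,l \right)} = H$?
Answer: $-390$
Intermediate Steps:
$C = -30$ ($C = 5 \left(-6\right) = -30$)
$\left(\left(\left(40 - 44\right) + 5\right) + z{\left(12,-7 \right)}\right) C = \left(\left(\left(40 - 44\right) + 5\right) + 12\right) \left(-30\right) = \left(\left(-4 + 5\right) + 12\right) \left(-30\right) = \left(1 + 12\right) \left(-30\right) = 13 \left(-30\right) = -390$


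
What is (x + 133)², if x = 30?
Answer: 26569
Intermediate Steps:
(x + 133)² = (30 + 133)² = 163² = 26569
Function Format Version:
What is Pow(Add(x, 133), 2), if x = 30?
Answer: 26569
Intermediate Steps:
Pow(Add(x, 133), 2) = Pow(Add(30, 133), 2) = Pow(163, 2) = 26569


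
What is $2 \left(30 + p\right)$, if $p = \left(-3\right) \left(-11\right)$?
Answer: $126$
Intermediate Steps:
$p = 33$
$2 \left(30 + p\right) = 2 \left(30 + 33\right) = 2 \cdot 63 = 126$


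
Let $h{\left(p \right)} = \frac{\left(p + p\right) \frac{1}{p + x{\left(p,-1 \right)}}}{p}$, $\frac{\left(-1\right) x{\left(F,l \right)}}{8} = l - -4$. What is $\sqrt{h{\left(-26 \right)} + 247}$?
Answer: $\frac{21 \sqrt{14}}{5} \approx 15.715$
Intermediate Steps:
$x{\left(F,l \right)} = -32 - 8 l$ ($x{\left(F,l \right)} = - 8 \left(l - -4\right) = - 8 \left(l + 4\right) = - 8 \left(4 + l\right) = -32 - 8 l$)
$h{\left(p \right)} = \frac{2}{-24 + p}$ ($h{\left(p \right)} = \frac{\left(p + p\right) \frac{1}{p - 24}}{p} = \frac{2 p \frac{1}{p + \left(-32 + 8\right)}}{p} = \frac{2 p \frac{1}{p - 24}}{p} = \frac{2 p \frac{1}{-24 + p}}{p} = \frac{2}{-24 + p}$)
$\sqrt{h{\left(-26 \right)} + 247} = \sqrt{\frac{2}{-24 - 26} + 247} = \sqrt{\frac{2}{-50} + 247} = \sqrt{2 \left(- \frac{1}{50}\right) + 247} = \sqrt{- \frac{1}{25} + 247} = \sqrt{\frac{6174}{25}} = \frac{21 \sqrt{14}}{5}$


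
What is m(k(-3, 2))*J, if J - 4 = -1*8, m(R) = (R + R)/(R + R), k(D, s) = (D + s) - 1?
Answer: -4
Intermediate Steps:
k(D, s) = -1 + D + s
m(R) = 1 (m(R) = (2*R)/((2*R)) = (2*R)*(1/(2*R)) = 1)
J = -4 (J = 4 - 1*8 = 4 - 8 = -4)
m(k(-3, 2))*J = 1*(-4) = -4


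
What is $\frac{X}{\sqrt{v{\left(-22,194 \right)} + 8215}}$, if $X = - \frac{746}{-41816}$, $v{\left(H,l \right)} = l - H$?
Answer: $\frac{373 \sqrt{8431}}{176275348} \approx 0.00019429$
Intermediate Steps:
$X = \frac{373}{20908}$ ($X = \left(-746\right) \left(- \frac{1}{41816}\right) = \frac{373}{20908} \approx 0.01784$)
$\frac{X}{\sqrt{v{\left(-22,194 \right)} + 8215}} = \frac{373}{20908 \sqrt{\left(194 - -22\right) + 8215}} = \frac{373}{20908 \sqrt{\left(194 + 22\right) + 8215}} = \frac{373}{20908 \sqrt{216 + 8215}} = \frac{373}{20908 \sqrt{8431}} = \frac{373 \frac{\sqrt{8431}}{8431}}{20908} = \frac{373 \sqrt{8431}}{176275348}$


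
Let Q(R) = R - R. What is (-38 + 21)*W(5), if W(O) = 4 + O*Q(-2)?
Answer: -68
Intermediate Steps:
Q(R) = 0
W(O) = 4 (W(O) = 4 + O*0 = 4 + 0 = 4)
(-38 + 21)*W(5) = (-38 + 21)*4 = -17*4 = -68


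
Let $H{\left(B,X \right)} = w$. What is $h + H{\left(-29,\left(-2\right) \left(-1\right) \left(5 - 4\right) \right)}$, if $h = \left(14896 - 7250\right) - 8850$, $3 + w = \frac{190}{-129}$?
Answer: $- \frac{155893}{129} \approx -1208.5$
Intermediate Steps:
$w = - \frac{577}{129}$ ($w = -3 + \frac{190}{-129} = -3 + 190 \left(- \frac{1}{129}\right) = -3 - \frac{190}{129} = - \frac{577}{129} \approx -4.4729$)
$H{\left(B,X \right)} = - \frac{577}{129}$
$h = -1204$ ($h = 7646 - 8850 = -1204$)
$h + H{\left(-29,\left(-2\right) \left(-1\right) \left(5 - 4\right) \right)} = -1204 - \frac{577}{129} = - \frac{155893}{129}$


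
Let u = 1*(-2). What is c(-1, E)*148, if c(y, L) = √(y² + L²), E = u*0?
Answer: 148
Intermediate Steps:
u = -2
E = 0 (E = -2*0 = 0)
c(y, L) = √(L² + y²)
c(-1, E)*148 = √(0² + (-1)²)*148 = √(0 + 1)*148 = √1*148 = 1*148 = 148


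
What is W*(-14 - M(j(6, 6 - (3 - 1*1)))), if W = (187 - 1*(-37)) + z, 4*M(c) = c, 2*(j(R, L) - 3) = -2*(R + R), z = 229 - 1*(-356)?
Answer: -38023/4 ≈ -9505.8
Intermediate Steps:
z = 585 (z = 229 + 356 = 585)
j(R, L) = 3 - 2*R (j(R, L) = 3 + (-2*(R + R))/2 = 3 + (-4*R)/2 = 3 - 2*R)
M(c) = c/4
W = 809 (W = (187 - 1*(-37)) + 585 = (187 + 37) + 585 = 224 + 585 = 809)
W*(-14 - M(j(6, 6 - (3 - 1*1)))) = 809*(-14 - (3 - 2*6)/4) = 809*(-14 - (3 - 12)/4) = 809*(-14 - (-9)/4) = 809*(-14 - 1*(-9/4)) = 809*(-14 + 9/4) = 809*(-47/4) = -38023/4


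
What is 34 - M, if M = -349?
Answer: 383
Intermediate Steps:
34 - M = 34 - 1*(-349) = 34 + 349 = 383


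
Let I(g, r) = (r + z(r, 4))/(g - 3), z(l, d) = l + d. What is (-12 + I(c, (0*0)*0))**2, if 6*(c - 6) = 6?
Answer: 121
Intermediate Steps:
c = 7 (c = 6 + (1/6)*6 = 6 + 1 = 7)
z(l, d) = d + l
I(g, r) = (4 + 2*r)/(-3 + g) (I(g, r) = (r + (4 + r))/(g - 3) = (4 + 2*r)/(-3 + g))
(-12 + I(c, (0*0)*0))**2 = (-12 + 2*(2 + (0*0)*0)/(-3 + 7))**2 = (-12 + 2*(2 + 0*0)/4)**2 = (-12 + 2*(1/4)*(2 + 0))**2 = (-12 + 2*(1/4)*2)**2 = (-12 + 1)**2 = (-11)**2 = 121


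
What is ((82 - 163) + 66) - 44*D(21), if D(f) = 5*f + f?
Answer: -5559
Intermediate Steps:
D(f) = 6*f
((82 - 163) + 66) - 44*D(21) = ((82 - 163) + 66) - 264*21 = (-81 + 66) - 44*126 = -15 - 5544 = -5559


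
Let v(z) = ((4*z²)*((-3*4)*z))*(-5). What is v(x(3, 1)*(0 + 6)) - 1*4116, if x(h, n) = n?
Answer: 47724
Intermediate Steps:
v(z) = 240*z³ (v(z) = ((4*z²)*(-12*z))*(-5) = -48*z³*(-5) = 240*z³)
v(x(3, 1)*(0 + 6)) - 1*4116 = 240*(1*(0 + 6))³ - 1*4116 = 240*(1*6)³ - 4116 = 240*6³ - 4116 = 240*216 - 4116 = 51840 - 4116 = 47724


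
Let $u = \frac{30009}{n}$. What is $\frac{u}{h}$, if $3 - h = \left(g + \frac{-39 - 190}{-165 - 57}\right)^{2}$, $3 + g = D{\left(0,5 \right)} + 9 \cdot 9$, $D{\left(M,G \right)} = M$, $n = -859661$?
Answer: $\frac{1478963556}{264499785540353} \approx 5.5916 \cdot 10^{-6}$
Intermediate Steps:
$g = 78$ ($g = -3 + \left(0 + 9 \cdot 9\right) = -3 + \left(0 + 81\right) = -3 + 81 = 78$)
$u = - \frac{30009}{859661}$ ($u = \frac{30009}{-859661} = 30009 \left(- \frac{1}{859661}\right) = - \frac{30009}{859661} \approx -0.034908$)
$h = - \frac{307679173}{49284}$ ($h = 3 - \left(78 + \frac{-39 - 190}{-165 - 57}\right)^{2} = 3 - \left(78 - \frac{229}{-222}\right)^{2} = 3 - \left(78 - - \frac{229}{222}\right)^{2} = 3 - \left(78 + \frac{229}{222}\right)^{2} = 3 - \left(\frac{17545}{222}\right)^{2} = 3 - \frac{307827025}{49284} = - \frac{307679173}{49284} \approx -6243.0$)
$\frac{u}{h} = - \frac{30009}{859661 \left(- \frac{307679173}{49284}\right)} = \left(- \frac{30009}{859661}\right) \left(- \frac{49284}{307679173}\right) = \frac{1478963556}{264499785540353}$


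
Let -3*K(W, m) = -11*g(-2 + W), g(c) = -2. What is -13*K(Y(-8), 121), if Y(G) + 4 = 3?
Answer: 286/3 ≈ 95.333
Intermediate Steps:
Y(G) = -1 (Y(G) = -4 + 3 = -1)
K(W, m) = -22/3 (K(W, m) = -(-11)*(-2)/3 = -1/3*22 = -22/3)
-13*K(Y(-8), 121) = -13*(-22/3) = 286/3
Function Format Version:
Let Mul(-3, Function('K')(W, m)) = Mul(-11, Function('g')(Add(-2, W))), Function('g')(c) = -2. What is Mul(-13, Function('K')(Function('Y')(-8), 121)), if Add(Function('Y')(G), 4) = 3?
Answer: Rational(286, 3) ≈ 95.333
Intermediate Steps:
Function('Y')(G) = -1 (Function('Y')(G) = Add(-4, 3) = -1)
Function('K')(W, m) = Rational(-22, 3) (Function('K')(W, m) = Mul(Rational(-1, 3), Mul(-11, -2)) = Mul(Rational(-1, 3), 22) = Rational(-22, 3))
Mul(-13, Function('K')(Function('Y')(-8), 121)) = Mul(-13, Rational(-22, 3)) = Rational(286, 3)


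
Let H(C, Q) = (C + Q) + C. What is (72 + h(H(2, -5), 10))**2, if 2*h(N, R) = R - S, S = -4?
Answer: 6241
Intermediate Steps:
H(C, Q) = Q + 2*C
h(N, R) = 2 + R/2 (h(N, R) = (R - 1*(-4))/2 = (R + 4)/2 = (4 + R)/2 = 2 + R/2)
(72 + h(H(2, -5), 10))**2 = (72 + (2 + (1/2)*10))**2 = (72 + (2 + 5))**2 = (72 + 7)**2 = 79**2 = 6241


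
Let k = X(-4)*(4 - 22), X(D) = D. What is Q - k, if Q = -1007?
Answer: -1079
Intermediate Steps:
k = 72 (k = -4*(4 - 22) = -4*(-18) = 72)
Q - k = -1007 - 1*72 = -1007 - 72 = -1079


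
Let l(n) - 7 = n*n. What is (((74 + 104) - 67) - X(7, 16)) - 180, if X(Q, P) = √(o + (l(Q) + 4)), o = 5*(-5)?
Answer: -69 - √35 ≈ -74.916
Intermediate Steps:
l(n) = 7 + n² (l(n) = 7 + n*n = 7 + n²)
o = -25
X(Q, P) = √(-14 + Q²) (X(Q, P) = √(-25 + ((7 + Q²) + 4)) = √(-25 + (11 + Q²)) = √(-14 + Q²))
(((74 + 104) - 67) - X(7, 16)) - 180 = (((74 + 104) - 67) - √(-14 + 7²)) - 180 = ((178 - 67) - √(-14 + 49)) - 180 = (111 - √35) - 180 = -69 - √35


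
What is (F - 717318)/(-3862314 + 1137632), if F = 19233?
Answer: 698085/2724682 ≈ 0.25621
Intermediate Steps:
(F - 717318)/(-3862314 + 1137632) = (19233 - 717318)/(-3862314 + 1137632) = -698085/(-2724682) = -698085*(-1/2724682) = 698085/2724682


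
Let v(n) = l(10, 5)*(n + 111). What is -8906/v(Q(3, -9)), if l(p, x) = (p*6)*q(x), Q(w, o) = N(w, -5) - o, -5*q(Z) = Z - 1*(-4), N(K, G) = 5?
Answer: 4453/6750 ≈ 0.65970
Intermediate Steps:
q(Z) = -⅘ - Z/5 (q(Z) = -(Z - 1*(-4))/5 = -(Z + 4)/5 = -(4 + Z)/5 = -⅘ - Z/5)
Q(w, o) = 5 - o
l(p, x) = 6*p*(-⅘ - x/5) (l(p, x) = (p*6)*(-⅘ - x/5) = (6*p)*(-⅘ - x/5) = 6*p*(-⅘ - x/5))
v(n) = -11988 - 108*n (v(n) = (-6/5*10*(4 + 5))*(n + 111) = (-6/5*10*9)*(111 + n) = -108*(111 + n) = -11988 - 108*n)
-8906/v(Q(3, -9)) = -8906/(-11988 - 108*(5 - 1*(-9))) = -8906/(-11988 - 108*(5 + 9)) = -8906/(-11988 - 108*14) = -8906/(-11988 - 1512) = -8906/(-13500) = -8906*(-1/13500) = 4453/6750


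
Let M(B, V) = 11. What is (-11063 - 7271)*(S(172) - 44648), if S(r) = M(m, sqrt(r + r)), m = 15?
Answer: 818374758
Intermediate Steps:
S(r) = 11
(-11063 - 7271)*(S(172) - 44648) = (-11063 - 7271)*(11 - 44648) = -18334*(-44637) = 818374758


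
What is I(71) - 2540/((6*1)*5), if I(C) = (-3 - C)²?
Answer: 16174/3 ≈ 5391.3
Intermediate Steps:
I(71) - 2540/((6*1)*5) = (3 + 71)² - 2540/((6*1)*5) = 74² - 2540/(6*5) = 5476 - 2540/30 = 5476 - 1*254/3 = 5476 - 254/3 = 16174/3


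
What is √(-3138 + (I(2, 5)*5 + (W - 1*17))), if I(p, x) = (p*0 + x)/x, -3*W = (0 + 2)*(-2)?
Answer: I*√28338/3 ≈ 56.113*I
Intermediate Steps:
W = 4/3 (W = -(0 + 2)*(-2)/3 = -2*(-2)/3 = -⅓*(-4) = 4/3 ≈ 1.3333)
I(p, x) = 1 (I(p, x) = (0 + x)/x = x/x = 1)
√(-3138 + (I(2, 5)*5 + (W - 1*17))) = √(-3138 + (1*5 + (4/3 - 1*17))) = √(-3138 + (5 + (4/3 - 17))) = √(-3138 + (5 - 47/3)) = √(-3138 - 32/3) = √(-9446/3) = I*√28338/3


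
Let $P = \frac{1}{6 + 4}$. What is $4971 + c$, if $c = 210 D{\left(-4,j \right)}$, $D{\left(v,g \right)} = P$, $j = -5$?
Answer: $4992$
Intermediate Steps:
$P = \frac{1}{10} \approx 0.1$
$D{\left(v,g \right)} = \frac{1}{10}$
$c = 21$ ($c = 210 \cdot \frac{1}{10} = 21$)
$4971 + c = 4971 + 21 = 4992$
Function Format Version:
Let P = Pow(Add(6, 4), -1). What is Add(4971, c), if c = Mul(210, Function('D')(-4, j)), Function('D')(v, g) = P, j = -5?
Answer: 4992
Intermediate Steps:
P = Rational(1, 10) (P = Pow(10, -1) = Rational(1, 10) ≈ 0.10000)
Function('D')(v, g) = Rational(1, 10)
c = 21 (c = Mul(210, Rational(1, 10)) = 21)
Add(4971, c) = Add(4971, 21) = 4992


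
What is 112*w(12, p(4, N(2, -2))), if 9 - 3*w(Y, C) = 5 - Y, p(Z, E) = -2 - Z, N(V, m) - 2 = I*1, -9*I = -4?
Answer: 1792/3 ≈ 597.33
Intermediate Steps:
I = 4/9 (I = -⅑*(-4) = 4/9 ≈ 0.44444)
N(V, m) = 22/9 (N(V, m) = 2 + (4/9)*1 = 2 + 4/9 = 22/9)
w(Y, C) = 4/3 + Y/3 (w(Y, C) = 3 - (5 - Y)/3 = 3 + (-5/3 + Y/3) = 4/3 + Y/3)
112*w(12, p(4, N(2, -2))) = 112*(4/3 + (⅓)*12) = 112*(4/3 + 4) = 112*(16/3) = 1792/3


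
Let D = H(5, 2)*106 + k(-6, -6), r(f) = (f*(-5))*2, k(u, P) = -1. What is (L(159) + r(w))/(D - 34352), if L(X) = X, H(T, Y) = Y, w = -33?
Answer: -489/34141 ≈ -0.014323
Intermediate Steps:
r(f) = -10*f (r(f) = -5*f*2 = -10*f)
D = 211 (D = 2*106 - 1 = 212 - 1 = 211)
(L(159) + r(w))/(D - 34352) = (159 - 10*(-33))/(211 - 34352) = (159 + 330)/(-34141) = 489*(-1/34141) = -489/34141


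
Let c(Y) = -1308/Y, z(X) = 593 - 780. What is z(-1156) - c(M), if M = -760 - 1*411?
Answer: -220285/1171 ≈ -188.12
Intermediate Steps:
M = -1171 (M = -760 - 411 = -1171)
z(X) = -187
z(-1156) - c(M) = -187 - (-1308)/(-1171) = -187 - (-1308)*(-1)/1171 = -187 - 1*1308/1171 = -187 - 1308/1171 = -220285/1171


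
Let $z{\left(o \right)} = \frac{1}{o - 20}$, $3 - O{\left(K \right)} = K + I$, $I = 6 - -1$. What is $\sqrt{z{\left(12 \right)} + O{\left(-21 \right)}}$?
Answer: $\frac{3 \sqrt{30}}{4} \approx 4.1079$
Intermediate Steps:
$I = 7$ ($I = 6 + 1 = 7$)
$O{\left(K \right)} = -4 - K$ ($O{\left(K \right)} = 3 - \left(K + 7\right) = 3 - \left(7 + K\right) = -4 - K$)
$z{\left(o \right)} = \frac{1}{-20 + o}$
$\sqrt{z{\left(12 \right)} + O{\left(-21 \right)}} = \sqrt{\frac{1}{-20 + 12} - -17} = \sqrt{\frac{1}{-8} + \left(-4 + 21\right)} = \sqrt{- \frac{1}{8} + 17} = \sqrt{\frac{135}{8}} = \frac{3 \sqrt{30}}{4}$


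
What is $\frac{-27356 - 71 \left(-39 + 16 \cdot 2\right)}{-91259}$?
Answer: $\frac{3837}{13037} \approx 0.29432$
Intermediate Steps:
$\frac{-27356 - 71 \left(-39 + 16 \cdot 2\right)}{-91259} = \left(-27356 - 71 \left(-39 + 32\right)\right) \left(- \frac{1}{91259}\right) = \left(-27356 - -497\right) \left(- \frac{1}{91259}\right) = \left(-27356 + 497\right) \left(- \frac{1}{91259}\right) = \left(-26859\right) \left(- \frac{1}{91259}\right) = \frac{3837}{13037}$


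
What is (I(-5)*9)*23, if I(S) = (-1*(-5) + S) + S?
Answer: -1035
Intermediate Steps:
I(S) = 5 + 2*S (I(S) = (5 + S) + S = 5 + 2*S)
(I(-5)*9)*23 = ((5 + 2*(-5))*9)*23 = ((5 - 10)*9)*23 = -5*9*23 = -45*23 = -1035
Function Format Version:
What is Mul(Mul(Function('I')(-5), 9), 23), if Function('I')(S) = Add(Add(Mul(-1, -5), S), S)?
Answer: -1035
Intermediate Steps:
Function('I')(S) = Add(5, Mul(2, S)) (Function('I')(S) = Add(Add(5, S), S) = Add(5, Mul(2, S)))
Mul(Mul(Function('I')(-5), 9), 23) = Mul(Mul(Add(5, Mul(2, -5)), 9), 23) = Mul(Mul(Add(5, -10), 9), 23) = Mul(Mul(-5, 9), 23) = Mul(-45, 23) = -1035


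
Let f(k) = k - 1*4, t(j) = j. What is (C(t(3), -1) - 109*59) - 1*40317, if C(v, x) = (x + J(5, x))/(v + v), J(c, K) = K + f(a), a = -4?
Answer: -140249/3 ≈ -46750.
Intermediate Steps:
f(k) = -4 + k (f(k) = k - 4 = -4 + k)
J(c, K) = -8 + K (J(c, K) = K + (-4 - 4) = K - 8 = -8 + K)
C(v, x) = (-8 + 2*x)/(2*v) (C(v, x) = (x + (-8 + x))/(v + v) = (-8 + 2*x)/((2*v)) = (-8 + 2*x)*(1/(2*v)) = (-8 + 2*x)/(2*v))
(C(t(3), -1) - 109*59) - 1*40317 = ((-4 - 1)/3 - 109*59) - 1*40317 = ((⅓)*(-5) - 6431) - 40317 = (-5/3 - 6431) - 40317 = -19298/3 - 40317 = -140249/3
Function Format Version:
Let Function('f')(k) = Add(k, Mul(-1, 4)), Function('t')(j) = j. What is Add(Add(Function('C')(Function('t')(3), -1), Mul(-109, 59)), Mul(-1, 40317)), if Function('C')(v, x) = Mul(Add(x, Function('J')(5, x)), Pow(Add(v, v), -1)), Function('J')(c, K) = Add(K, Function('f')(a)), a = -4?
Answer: Rational(-140249, 3) ≈ -46750.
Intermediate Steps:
Function('f')(k) = Add(-4, k) (Function('f')(k) = Add(k, -4) = Add(-4, k))
Function('J')(c, K) = Add(-8, K) (Function('J')(c, K) = Add(K, Add(-4, -4)) = Add(K, -8) = Add(-8, K))
Function('C')(v, x) = Mul(Rational(1, 2), Pow(v, -1), Add(-8, Mul(2, x))) (Function('C')(v, x) = Mul(Add(x, Add(-8, x)), Pow(Add(v, v), -1)) = Mul(Add(-8, Mul(2, x)), Pow(Mul(2, v), -1)) = Mul(Add(-8, Mul(2, x)), Mul(Rational(1, 2), Pow(v, -1))) = Mul(Rational(1, 2), Pow(v, -1), Add(-8, Mul(2, x))))
Add(Add(Function('C')(Function('t')(3), -1), Mul(-109, 59)), Mul(-1, 40317)) = Add(Add(Mul(Pow(3, -1), Add(-4, -1)), Mul(-109, 59)), Mul(-1, 40317)) = Add(Add(Mul(Rational(1, 3), -5), -6431), -40317) = Add(Add(Rational(-5, 3), -6431), -40317) = Add(Rational(-19298, 3), -40317) = Rational(-140249, 3)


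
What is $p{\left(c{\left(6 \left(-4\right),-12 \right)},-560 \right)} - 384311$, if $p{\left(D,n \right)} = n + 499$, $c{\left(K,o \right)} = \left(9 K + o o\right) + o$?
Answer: $-384372$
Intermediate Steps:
$c{\left(K,o \right)} = o + o^{2} + 9 K$ ($c{\left(K,o \right)} = \left(9 K + o^{2}\right) + o = \left(o^{2} + 9 K\right) + o = o + o^{2} + 9 K$)
$p{\left(D,n \right)} = 499 + n$
$p{\left(c{\left(6 \left(-4\right),-12 \right)},-560 \right)} - 384311 = \left(499 - 560\right) - 384311 = -61 - 384311 = -384372$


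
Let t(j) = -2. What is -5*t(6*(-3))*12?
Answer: 120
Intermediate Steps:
-5*t(6*(-3))*12 = -5*(-2)*12 = 10*12 = 120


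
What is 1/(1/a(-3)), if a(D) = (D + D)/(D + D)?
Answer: 1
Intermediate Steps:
a(D) = 1 (a(D) = (2*D)/((2*D)) = (2*D)*(1/(2*D)) = 1)
1/(1/a(-3)) = 1/(1/1) = 1/1 = 1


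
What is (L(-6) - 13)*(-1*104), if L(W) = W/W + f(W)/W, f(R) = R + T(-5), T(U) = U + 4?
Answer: 3380/3 ≈ 1126.7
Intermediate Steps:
T(U) = 4 + U
f(R) = -1 + R (f(R) = R + (4 - 5) = R - 1 = -1 + R)
L(W) = 1 + (-1 + W)/W (L(W) = W/W + (-1 + W)/W = 1 + (-1 + W)/W)
(L(-6) - 13)*(-1*104) = ((2 - 1/(-6)) - 13)*(-1*104) = ((2 - 1*(-⅙)) - 13)*(-104) = ((2 + ⅙) - 13)*(-104) = (13/6 - 13)*(-104) = -65/6*(-104) = 3380/3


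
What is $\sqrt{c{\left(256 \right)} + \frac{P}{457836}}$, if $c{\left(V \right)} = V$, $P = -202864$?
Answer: $\frac{2 \sqrt{837003985923}}{114459} \approx 15.986$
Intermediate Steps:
$\sqrt{c{\left(256 \right)} + \frac{P}{457836}} = \sqrt{256 - \frac{202864}{457836}} = \sqrt{256 - \frac{50716}{114459}} = \sqrt{\frac{29250788}{114459}} = \frac{2 \sqrt{837003985923}}{114459}$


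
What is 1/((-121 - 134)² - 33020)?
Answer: 1/32005 ≈ 3.1245e-5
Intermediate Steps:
1/((-121 - 134)² - 33020) = 1/((-255)² - 33020) = 1/(65025 - 33020) = 1/32005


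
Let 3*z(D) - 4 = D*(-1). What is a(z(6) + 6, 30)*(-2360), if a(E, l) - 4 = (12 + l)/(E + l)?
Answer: -649000/53 ≈ -12245.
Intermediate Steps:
z(D) = 4/3 - D/3 (z(D) = 4/3 + (D*(-1))/3 = 4/3 + (-D)/3 = 4/3 - D/3)
a(E, l) = 4 + (12 + l)/(E + l)
a(z(6) + 6, 30)*(-2360) = ((12 + 4*((4/3 - ⅓*6) + 6) + 5*30)/(((4/3 - ⅓*6) + 6) + 30))*(-2360) = ((12 + 4*((4/3 - 2) + 6) + 150)/(((4/3 - 2) + 6) + 30))*(-2360) = ((12 + 4*(-⅔ + 6) + 150)/((-⅔ + 6) + 30))*(-2360) = ((12 + 4*(16/3) + 150)/(16/3 + 30))*(-2360) = ((12 + 64/3 + 150)/(106/3))*(-2360) = ((3/106)*(550/3))*(-2360) = (275/53)*(-2360) = -649000/53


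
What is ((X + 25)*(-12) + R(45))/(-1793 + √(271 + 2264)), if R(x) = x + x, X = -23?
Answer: -59169/1606157 - 429*√15/1606157 ≈ -0.037873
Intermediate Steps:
R(x) = 2*x
((X + 25)*(-12) + R(45))/(-1793 + √(271 + 2264)) = ((-23 + 25)*(-12) + 2*45)/(-1793 + √(271 + 2264)) = (2*(-12) + 90)/(-1793 + √2535) = (-24 + 90)/(-1793 + 13*√15) = 66/(-1793 + 13*√15)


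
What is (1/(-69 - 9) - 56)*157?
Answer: -685933/78 ≈ -8794.0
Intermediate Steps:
(1/(-69 - 9) - 56)*157 = (1/(-78) - 56)*157 = (-1/78 - 56)*157 = -4369/78*157 = -685933/78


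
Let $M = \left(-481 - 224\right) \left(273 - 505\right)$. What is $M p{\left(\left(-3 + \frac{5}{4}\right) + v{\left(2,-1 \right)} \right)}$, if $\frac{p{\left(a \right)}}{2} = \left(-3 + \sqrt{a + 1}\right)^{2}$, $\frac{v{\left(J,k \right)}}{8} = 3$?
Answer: $10549620 - 981360 \sqrt{93} \approx 1.0857 \cdot 10^{6}$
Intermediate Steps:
$v{\left(J,k \right)} = 24$ ($v{\left(J,k \right)} = 8 \cdot 3 = 24$)
$M = 163560$ ($M = \left(-705\right) \left(-232\right) = 163560$)
$p{\left(a \right)} = 2 \left(-3 + \sqrt{1 + a}\right)^{2}$ ($p{\left(a \right)} = 2 \left(-3 + \sqrt{a + 1}\right)^{2} = 2 \left(-3 + \sqrt{1 + a}\right)^{2}$)
$M p{\left(\left(-3 + \frac{5}{4}\right) + v{\left(2,-1 \right)} \right)} = 163560 \cdot 2 \left(-3 + \sqrt{1 + \left(\left(-3 + \frac{5}{4}\right) + 24\right)}\right)^{2} = 163560 \cdot 2 \left(-3 + \sqrt{1 + \left(- \frac{7}{4} + 24\right)}\right)^{2} = 163560 \cdot 2 \left(-3 + \sqrt{1 + \frac{89}{4}}\right)^{2} = 163560 \cdot 2 \left(-3 + \sqrt{\frac{93}{4}}\right)^{2} = 163560 \cdot 2 \left(-3 + \frac{\sqrt{93}}{2}\right)^{2} = 327120 \left(-3 + \frac{\sqrt{93}}{2}\right)^{2}$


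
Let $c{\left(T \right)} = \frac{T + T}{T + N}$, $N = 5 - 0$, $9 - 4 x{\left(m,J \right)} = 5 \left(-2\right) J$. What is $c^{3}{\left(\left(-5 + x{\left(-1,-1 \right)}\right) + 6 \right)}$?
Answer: $\frac{216}{12167} \approx 0.017753$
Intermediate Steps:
$x{\left(m,J \right)} = \frac{9}{4} + \frac{5 J}{2}$ ($x{\left(m,J \right)} = \frac{9}{4} - \frac{5 \left(-2\right) J}{4} = \frac{9}{4} - \frac{\left(-10\right) J}{4} = \frac{9}{4} + \frac{5 J}{2}$)
$N = 5$ ($N = 5 + 0 = 5$)
$c{\left(T \right)} = \frac{2 T}{5 + T}$ ($c{\left(T \right)} = \frac{T + T}{T + 5} = \frac{2 T}{5 + T}$)
$c^{3}{\left(\left(-5 + x{\left(-1,-1 \right)}\right) + 6 \right)} = \left(\frac{2 \left(\left(-5 + \left(\frac{9}{4} + \frac{5}{2} \left(-1\right)\right)\right) + 6\right)}{5 + \left(\left(-5 + \left(\frac{9}{4} + \frac{5}{2} \left(-1\right)\right)\right) + 6\right)}\right)^{3} = \left(\frac{2 \left(\left(-5 + \left(\frac{9}{4} - \frac{5}{2}\right)\right) + 6\right)}{5 + \left(\left(-5 + \left(\frac{9}{4} - \frac{5}{2}\right)\right) + 6\right)}\right)^{3} = \left(\frac{2 \left(\left(-5 - \frac{1}{4}\right) + 6\right)}{5 + \left(\left(-5 - \frac{1}{4}\right) + 6\right)}\right)^{3} = \left(\frac{2 \left(- \frac{21}{4} + 6\right)}{5 + \left(- \frac{21}{4} + 6\right)}\right)^{3} = \left(2 \cdot \frac{3}{4} \frac{1}{5 + \frac{3}{4}}\right)^{3} = \left(2 \cdot \frac{3}{4} \frac{1}{\frac{23}{4}}\right)^{3} = \left(2 \cdot \frac{3}{4} \cdot \frac{4}{23}\right)^{3} = \left(\frac{6}{23}\right)^{3} = \frac{216}{12167}$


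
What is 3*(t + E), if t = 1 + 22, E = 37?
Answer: 180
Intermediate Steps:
t = 23
3*(t + E) = 3*(23 + 37) = 3*60 = 180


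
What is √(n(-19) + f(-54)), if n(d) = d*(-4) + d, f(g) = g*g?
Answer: √2973 ≈ 54.525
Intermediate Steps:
f(g) = g²
n(d) = -3*d (n(d) = -4*d + d = -3*d)
√(n(-19) + f(-54)) = √(-3*(-19) + (-54)²) = √(57 + 2916) = √2973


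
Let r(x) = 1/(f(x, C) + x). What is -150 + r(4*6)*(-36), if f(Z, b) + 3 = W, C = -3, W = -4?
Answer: -2586/17 ≈ -152.12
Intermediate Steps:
f(Z, b) = -7 (f(Z, b) = -3 - 4 = -7)
r(x) = 1/(-7 + x)
-150 + r(4*6)*(-36) = -150 - 36/(-7 + 4*6) = -150 - 36/(-7 + 24) = -150 - 36/17 = -2586/17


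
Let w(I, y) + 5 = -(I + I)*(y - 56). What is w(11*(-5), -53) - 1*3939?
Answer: -15934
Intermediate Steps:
w(I, y) = -5 - 2*I*(-56 + y) (w(I, y) = -5 - (I + I)*(y - 56) = -5 - 2*I*(-56 + y))
w(11*(-5), -53) - 1*3939 = (-5 + 112*(11*(-5)) - 2*11*(-5)*(-53)) - 1*3939 = (-5 + 112*(-55) - 2*(-55)*(-53)) - 3939 = (-5 - 6160 - 5830) - 3939 = -11995 - 3939 = -15934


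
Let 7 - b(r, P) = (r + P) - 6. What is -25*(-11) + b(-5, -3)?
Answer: 296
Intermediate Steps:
b(r, P) = 13 - P - r (b(r, P) = 7 - ((r + P) - 6) = 7 - ((P + r) - 6) = 7 - (-6 + P + r) = 7 + (6 - P - r) = 13 - P - r)
-25*(-11) + b(-5, -3) = -25*(-11) + (13 - 1*(-3) - 1*(-5)) = 275 + (13 + 3 + 5) = 275 + 21 = 296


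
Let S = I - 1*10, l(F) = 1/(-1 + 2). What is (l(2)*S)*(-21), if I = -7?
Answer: 357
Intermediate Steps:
l(F) = 1 (l(F) = 1/1 = 1)
S = -17 (S = -7 - 1*10 = -7 - 10 = -17)
(l(2)*S)*(-21) = (1*(-17))*(-21) = -17*(-21) = 357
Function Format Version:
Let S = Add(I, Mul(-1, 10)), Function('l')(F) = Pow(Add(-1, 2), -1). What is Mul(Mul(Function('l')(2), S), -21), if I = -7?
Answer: 357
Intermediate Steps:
Function('l')(F) = 1 (Function('l')(F) = Pow(1, -1) = 1)
S = -17 (S = Add(-7, Mul(-1, 10)) = Add(-7, -10) = -17)
Mul(Mul(Function('l')(2), S), -21) = Mul(Mul(1, -17), -21) = Mul(-17, -21) = 357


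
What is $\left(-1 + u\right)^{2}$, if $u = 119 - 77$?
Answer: $1681$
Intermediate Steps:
$u = 42$ ($u = 119 - 77 = 42$)
$\left(-1 + u\right)^{2} = \left(-1 + 42\right)^{2} = 41^{2} = 1681$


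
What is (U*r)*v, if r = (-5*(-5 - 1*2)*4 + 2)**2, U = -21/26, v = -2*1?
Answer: 423444/13 ≈ 32573.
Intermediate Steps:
v = -2
U = -21/26 (U = -21*1/26 = -21/26 ≈ -0.80769)
r = 20164 (r = (-5*(-5 - 2)*4 + 2)**2 = (-5*(-7)*4 + 2)**2 = (35*4 + 2)**2 = (140 + 2)**2 = 142**2 = 20164)
(U*r)*v = -21/26*20164*(-2) = -211722/13*(-2) = 423444/13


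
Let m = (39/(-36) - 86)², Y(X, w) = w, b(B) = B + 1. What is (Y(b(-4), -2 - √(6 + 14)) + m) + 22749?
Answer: 4367593/144 - 2*√5 ≈ 30326.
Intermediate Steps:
b(B) = 1 + B
m = 1092025/144 (m = (39*(-1/36) - 86)² = (-13/12 - 86)² = (-1045/12)² = 1092025/144 ≈ 7583.5)
(Y(b(-4), -2 - √(6 + 14)) + m) + 22749 = ((-2 - √(6 + 14)) + 1092025/144) + 22749 = ((-2 - √20) + 1092025/144) + 22749 = ((-2 - 2*√5) + 1092025/144) + 22749 = (1091737/144 - 2*√5) + 22749 = 4367593/144 - 2*√5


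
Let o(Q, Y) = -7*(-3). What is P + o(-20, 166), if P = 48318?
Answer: 48339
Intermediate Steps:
o(Q, Y) = 21
P + o(-20, 166) = 48318 + 21 = 48339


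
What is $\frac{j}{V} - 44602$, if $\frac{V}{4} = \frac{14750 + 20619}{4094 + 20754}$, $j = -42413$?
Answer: $- \frac{1840997694}{35369} \approx -52051.0$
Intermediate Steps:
$V = \frac{35369}{6212}$ ($V = 4 \frac{14750 + 20619}{4094 + 20754} = 4 \cdot \frac{35369}{24848} = \frac{35369}{6212} \approx 5.6937$)
$\frac{j}{V} - 44602 = - \frac{42413}{\frac{35369}{6212}} - 44602 = \left(-42413\right) \frac{6212}{35369} - 44602 = - \frac{263469556}{35369} - 44602 = - \frac{1840997694}{35369}$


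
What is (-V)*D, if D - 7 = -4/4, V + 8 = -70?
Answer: 468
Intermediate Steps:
V = -78 (V = -8 - 70 = -78)
D = 6 (D = 7 - 4/4 = 7 - 4*1/4 = 7 - 1 = 6)
(-V)*D = -1*(-78)*6 = 78*6 = 468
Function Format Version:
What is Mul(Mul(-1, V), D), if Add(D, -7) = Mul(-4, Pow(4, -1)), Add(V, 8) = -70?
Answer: 468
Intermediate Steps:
V = -78 (V = Add(-8, -70) = -78)
D = 6 (D = Add(7, Mul(-4, Pow(4, -1))) = Add(7, Mul(-4, Rational(1, 4))) = Add(7, -1) = 6)
Mul(Mul(-1, V), D) = Mul(Mul(-1, -78), 6) = Mul(78, 6) = 468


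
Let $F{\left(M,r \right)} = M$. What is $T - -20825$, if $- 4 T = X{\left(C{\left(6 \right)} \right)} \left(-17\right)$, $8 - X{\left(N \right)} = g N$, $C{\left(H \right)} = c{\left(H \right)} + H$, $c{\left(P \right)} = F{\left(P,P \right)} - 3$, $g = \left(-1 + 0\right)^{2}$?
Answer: $\frac{83283}{4} \approx 20821.0$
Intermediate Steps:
$g = 1$ ($g = \left(-1\right)^{2} = 1$)
$c{\left(P \right)} = -3 + P$ ($c{\left(P \right)} = P - 3 = -3 + P$)
$C{\left(H \right)} = -3 + 2 H$ ($C{\left(H \right)} = \left(-3 + H\right) + H = -3 + 2 H$)
$X{\left(N \right)} = 8 - N$ ($X{\left(N \right)} = 8 - 1 N = 8 - N$)
$T = - \frac{17}{4}$ ($T = - \frac{\left(8 - \left(-3 + 2 \cdot 6\right)\right) \left(-17\right)}{4} = - \frac{\left(8 - \left(-3 + 12\right)\right) \left(-17\right)}{4} = - \frac{\left(8 - 9\right) \left(-17\right)}{4} = - \frac{\left(-1\right) \left(-17\right)}{4} = \left(- \frac{1}{4}\right) 17 = - \frac{17}{4} \approx -4.25$)
$T - -20825 = - \frac{17}{4} - -20825 = - \frac{17}{4} + 20825 = \frac{83283}{4}$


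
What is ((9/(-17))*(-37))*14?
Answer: 4662/17 ≈ 274.24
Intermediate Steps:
((9/(-17))*(-37))*14 = ((9*(-1/17))*(-37))*14 = -9/17*(-37)*14 = (333/17)*14 = 4662/17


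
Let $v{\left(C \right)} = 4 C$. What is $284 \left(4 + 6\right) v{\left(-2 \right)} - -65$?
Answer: $-22655$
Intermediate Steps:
$284 \left(4 + 6\right) v{\left(-2 \right)} - -65 = 284 \left(4 + 6\right) 4 \left(-2\right) - -65 = 284 \cdot 10 \left(-8\right) + 65 = 284 \left(-80\right) + 65 = -22720 + 65 = -22655$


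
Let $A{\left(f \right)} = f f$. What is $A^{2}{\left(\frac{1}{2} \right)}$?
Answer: $\frac{1}{16} \approx 0.0625$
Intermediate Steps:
$A{\left(f \right)} = f^{2}$
$A^{2}{\left(\frac{1}{2} \right)} = \left(\left(\frac{1}{2}\right)^{2}\right)^{2} = \left(\frac{1}{4}\right)^{2} = \frac{1}{16}$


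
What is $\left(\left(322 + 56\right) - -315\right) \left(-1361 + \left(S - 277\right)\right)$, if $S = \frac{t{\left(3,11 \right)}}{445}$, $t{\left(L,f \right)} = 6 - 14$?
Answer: $- \frac{505140174}{445} \approx -1.1351 \cdot 10^{6}$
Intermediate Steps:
$t{\left(L,f \right)} = -8$
$S = - \frac{8}{445} \approx -0.017978$
$\left(\left(322 + 56\right) - -315\right) \left(-1361 + \left(S - 277\right)\right) = \left(\left(322 + 56\right) - -315\right) \left(-1361 - \frac{123273}{445}\right) = \left(378 + 315\right) \left(-1361 - \frac{123273}{445}\right) = 693 \left(- \frac{728918}{445}\right) = - \frac{505140174}{445}$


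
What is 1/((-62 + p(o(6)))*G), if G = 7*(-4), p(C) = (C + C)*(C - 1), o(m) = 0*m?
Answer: 1/1736 ≈ 0.00057604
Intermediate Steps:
o(m) = 0
p(C) = 2*C*(-1 + C) (p(C) = (2*C)*(-1 + C) = 2*C*(-1 + C))
G = -28
1/((-62 + p(o(6)))*G) = 1/((-62 + 2*0*(-1 + 0))*(-28)) = 1/((-62 + 2*0*(-1))*(-28)) = 1/((-62 + 0)*(-28)) = 1/(-62*(-28)) = 1/1736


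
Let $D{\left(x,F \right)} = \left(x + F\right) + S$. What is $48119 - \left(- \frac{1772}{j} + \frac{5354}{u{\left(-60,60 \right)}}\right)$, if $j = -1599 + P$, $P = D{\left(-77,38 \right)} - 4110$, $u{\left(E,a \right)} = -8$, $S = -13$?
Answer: $\frac{1124269345}{23044} \approx 48788.0$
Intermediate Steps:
$D{\left(x,F \right)} = -13 + F + x$ ($D{\left(x,F \right)} = \left(x + F\right) - 13 = \left(F + x\right) - 13 = -13 + F + x$)
$P = -4162$ ($P = \left(-13 + 38 - 77\right) - 4110 = -52 - 4110 = -4162$)
$j = -5761$ ($j = -1599 - 4162 = -5761$)
$48119 - \left(- \frac{1772}{j} + \frac{5354}{u{\left(-60,60 \right)}}\right) = 48119 + \left(- \frac{5354}{-8} + \frac{1772}{-5761}\right) = 48119 + \left(\left(-5354\right) \left(- \frac{1}{8}\right) + 1772 \left(- \frac{1}{5761}\right)\right) = 48119 + \left(\frac{2677}{4} - \frac{1772}{5761}\right) = 48119 + \frac{15415109}{23044} = \frac{1124269345}{23044}$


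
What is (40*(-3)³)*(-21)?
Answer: 22680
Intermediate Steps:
(40*(-3)³)*(-21) = (40*(-27))*(-21) = -1080*(-21) = 22680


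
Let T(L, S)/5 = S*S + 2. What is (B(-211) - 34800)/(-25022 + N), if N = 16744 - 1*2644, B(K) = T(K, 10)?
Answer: 135/43 ≈ 3.1395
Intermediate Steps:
T(L, S) = 10 + 5*S² (T(L, S) = 5*(S*S + 2) = 5*(S² + 2) = 5*(2 + S²) = 10 + 5*S²)
B(K) = 510 (B(K) = 10 + 5*10² = 10 + 5*100 = 10 + 500 = 510)
N = 14100 (N = 16744 - 2644 = 14100)
(B(-211) - 34800)/(-25022 + N) = (510 - 34800)/(-25022 + 14100) = -34290/(-10922) = -34290*(-1/10922) = 135/43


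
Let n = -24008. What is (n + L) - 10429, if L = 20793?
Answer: -13644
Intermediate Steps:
(n + L) - 10429 = (-24008 + 20793) - 10429 = -3215 - 10429 = -13644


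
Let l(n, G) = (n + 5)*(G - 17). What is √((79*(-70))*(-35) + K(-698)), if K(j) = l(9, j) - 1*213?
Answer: √183327 ≈ 428.17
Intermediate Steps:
l(n, G) = (-17 + G)*(5 + n) (l(n, G) = (5 + n)*(-17 + G) = (-17 + G)*(5 + n))
K(j) = -451 + 14*j (K(j) = (-85 - 17*9 + 5*j + j*9) - 1*213 = (-85 - 153 + 5*j + 9*j) - 213 = (-238 + 14*j) - 213 = -451 + 14*j)
√((79*(-70))*(-35) + K(-698)) = √((79*(-70))*(-35) + (-451 + 14*(-698))) = √(-5530*(-35) + (-451 - 9772)) = √(193550 - 10223) = √183327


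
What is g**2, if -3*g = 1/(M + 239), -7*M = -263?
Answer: 49/33732864 ≈ 1.4526e-6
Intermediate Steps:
M = 263/7 (M = -1/7*(-263) = 263/7 ≈ 37.571)
g = -7/5808 (g = -1/(3*(263/7 + 239)) = -1/(3*1936/7) = -1/3*7/1936 = -7/5808 ≈ -0.0012052)
g**2 = (-7/5808)**2 = 49/33732864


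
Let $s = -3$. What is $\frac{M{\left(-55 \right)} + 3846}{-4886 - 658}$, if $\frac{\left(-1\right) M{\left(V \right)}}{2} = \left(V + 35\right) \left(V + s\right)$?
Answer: $- \frac{109}{396} \approx -0.27525$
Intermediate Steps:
$M{\left(V \right)} = - 2 \left(-3 + V\right) \left(35 + V\right)$ ($M{\left(V \right)} = - 2 \left(V + 35\right) \left(V - 3\right) = - 2 \left(35 + V\right) \left(-3 + V\right) = - 2 \left(-3 + V\right) \left(35 + V\right)$)
$\frac{M{\left(-55 \right)} + 3846}{-4886 - 658} = \frac{\left(210 - -3520 - 2 \left(-55\right)^{2}\right) + 3846}{-4886 - 658} = \frac{\left(210 + 3520 - 6050\right) + 3846}{-5544} = \left(\left(210 + 3520 - 6050\right) + 3846\right) \left(- \frac{1}{5544}\right) = \left(-2320 + 3846\right) \left(- \frac{1}{5544}\right) = 1526 \left(- \frac{1}{5544}\right) = - \frac{109}{396}$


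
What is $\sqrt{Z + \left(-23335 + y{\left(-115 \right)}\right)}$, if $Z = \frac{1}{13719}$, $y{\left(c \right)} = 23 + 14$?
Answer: $\frac{i \sqrt{4384938955659}}{13719} \approx 152.64 i$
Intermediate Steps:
$y{\left(c \right)} = 37$
$Z = \frac{1}{13719} \approx 7.2892 \cdot 10^{-5}$
$\sqrt{Z + \left(-23335 + y{\left(-115 \right)}\right)} = \sqrt{\frac{1}{13719} + \left(-23335 + 37\right)} = \sqrt{\frac{1}{13719} - 23298} = \sqrt{- \frac{319625261}{13719}} = \frac{i \sqrt{4384938955659}}{13719}$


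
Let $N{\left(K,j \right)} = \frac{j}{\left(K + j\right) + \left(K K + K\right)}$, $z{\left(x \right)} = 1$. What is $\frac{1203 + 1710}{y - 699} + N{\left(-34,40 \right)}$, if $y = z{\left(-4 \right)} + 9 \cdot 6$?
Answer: $- \frac{407513}{90804} \approx -4.4878$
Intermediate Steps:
$y = 55$ ($y = 1 + 9 \cdot 6 = 1 + 54 = 55$)
$N{\left(K,j \right)} = \frac{j}{j + K^{2} + 2 K}$ ($N{\left(K,j \right)} = \frac{j}{\left(K + j\right) + \left(K^{2} + K\right)} = \frac{j}{\left(K + j\right) + \left(K + K^{2}\right)} = \frac{j}{j + K^{2} + 2 K}$)
$\frac{1203 + 1710}{y - 699} + N{\left(-34,40 \right)} = \frac{1203 + 1710}{55 - 699} + \frac{40}{40 + \left(-34\right)^{2} + 2 \left(-34\right)} = \frac{2913}{-644} + \frac{40}{40 + 1156 - 68} = 2913 \left(- \frac{1}{644}\right) + \frac{40}{1128} = - \frac{2913}{644} + 40 \cdot \frac{1}{1128} = - \frac{2913}{644} + \frac{5}{141} = - \frac{407513}{90804}$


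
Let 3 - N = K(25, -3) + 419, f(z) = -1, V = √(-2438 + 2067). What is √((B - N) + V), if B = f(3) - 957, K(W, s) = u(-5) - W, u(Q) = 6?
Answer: √(-561 + I*√371) ≈ 0.4065 + 23.689*I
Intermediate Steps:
K(W, s) = 6 - W
V = I*√371 (V = √(-371) = I*√371 ≈ 19.261*I)
N = -397 (N = 3 - ((6 - 1*25) + 419) = 3 - ((6 - 25) + 419) = 3 - (-19 + 419) = 3 - 1*400 = 3 - 400 = -397)
B = -958 (B = -1 - 957 = -958)
√((B - N) + V) = √((-958 - 1*(-397)) + I*√371) = √((-958 + 397) + I*√371) = √(-561 + I*√371)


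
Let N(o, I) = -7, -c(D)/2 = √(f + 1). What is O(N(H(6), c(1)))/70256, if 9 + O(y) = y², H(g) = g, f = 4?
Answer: 5/8782 ≈ 0.00056935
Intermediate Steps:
c(D) = -2*√5 (c(D) = -2*√(4 + 1) = -2*√5)
O(y) = -9 + y²
O(N(H(6), c(1)))/70256 = (-9 + (-7)²)/70256 = (-9 + 49)*(1/70256) = 40*(1/70256) = 5/8782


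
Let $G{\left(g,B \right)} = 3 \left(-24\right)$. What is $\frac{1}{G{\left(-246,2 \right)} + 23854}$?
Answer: $\frac{1}{23782} \approx 4.2049 \cdot 10^{-5}$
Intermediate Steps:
$G{\left(g,B \right)} = -72$
$\frac{1}{G{\left(-246,2 \right)} + 23854} = \frac{1}{-72 + 23854} = \frac{1}{23782}$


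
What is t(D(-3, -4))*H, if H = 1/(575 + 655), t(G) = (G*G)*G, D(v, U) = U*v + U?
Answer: 256/615 ≈ 0.41626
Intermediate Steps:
D(v, U) = U + U*v
t(G) = G³ (t(G) = G²*G = G³)
H = 1/1230 ≈ 0.00081301
t(D(-3, -4))*H = (-4*(1 - 3))³*(1/1230) = (-4*(-2))³*(1/1230) = 8³*(1/1230) = 512*(1/1230) = 256/615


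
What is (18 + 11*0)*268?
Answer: 4824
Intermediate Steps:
(18 + 11*0)*268 = (18 + 0)*268 = 18*268 = 4824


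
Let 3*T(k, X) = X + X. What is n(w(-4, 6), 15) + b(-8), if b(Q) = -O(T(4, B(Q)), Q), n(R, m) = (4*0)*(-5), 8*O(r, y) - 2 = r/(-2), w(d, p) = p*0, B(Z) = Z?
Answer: -7/12 ≈ -0.58333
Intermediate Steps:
T(k, X) = 2*X/3 (T(k, X) = (X + X)/3 = (2*X)/3 = 2*X/3)
w(d, p) = 0
O(r, y) = 1/4 - r/16 (O(r, y) = 1/4 + (r/(-2))/8 = 1/4 + (r*(-1/2))/8 = 1/4 + (-r/2)/8 = 1/4 - r/16)
n(R, m) = 0 (n(R, m) = 0*(-5) = 0)
b(Q) = -1/4 + Q/24 (b(Q) = -(1/4 - Q/24) = -1/4 + Q/24)
n(w(-4, 6), 15) + b(-8) = 0 + (-1/4 + (1/24)*(-8)) = 0 + (-1/4 - 1/3) = 0 - 7/12 = -7/12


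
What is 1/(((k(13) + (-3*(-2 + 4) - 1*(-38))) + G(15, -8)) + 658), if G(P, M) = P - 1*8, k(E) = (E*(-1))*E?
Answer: 1/528 ≈ 0.0018939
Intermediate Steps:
k(E) = -E² (k(E) = (-E)*E = -E²)
G(P, M) = -8 + P (G(P, M) = P - 8 = -8 + P)
1/(((k(13) + (-3*(-2 + 4) - 1*(-38))) + G(15, -8)) + 658) = 1/(((-1*13² + (-3*(-2 + 4) - 1*(-38))) + (-8 + 15)) + 658) = 1/(((-1*169 + (-3*2 + 38)) + 7) + 658) = 1/(((-169 + (-6 + 38)) + 7) + 658) = 1/(((-169 + 32) + 7) + 658) = 1/((-137 + 7) + 658) = 1/(-130 + 658) = 1/528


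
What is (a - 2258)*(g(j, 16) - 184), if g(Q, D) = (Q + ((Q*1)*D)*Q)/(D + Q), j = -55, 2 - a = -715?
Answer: 28519287/13 ≈ 2.1938e+6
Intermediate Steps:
a = 717 (a = 2 - 1*(-715) = 2 + 715 = 717)
g(Q, D) = (Q + D*Q²)/(D + Q) (g(Q, D) = (Q + (Q*D)*Q)/(D + Q) = (Q + (D*Q)*Q)/(D + Q) = (Q + D*Q²)/(D + Q))
(a - 2258)*(g(j, 16) - 184) = (717 - 2258)*(-55*(1 + 16*(-55))/(16 - 55) - 184) = -1541*(-55*(1 - 880)/(-39) - 184) = -1541*(-55*(-1/39)*(-879) - 184) = -1541*(-16115/13 - 184) = -1541*(-18507/13) = 28519287/13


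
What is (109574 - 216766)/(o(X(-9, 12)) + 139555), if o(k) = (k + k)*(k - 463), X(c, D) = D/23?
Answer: -56704568/73569307 ≈ -0.77076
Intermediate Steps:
X(c, D) = D/23 (X(c, D) = D*(1/23) = D/23)
o(k) = 2*k*(-463 + k) (o(k) = (2*k)*(-463 + k) = 2*k*(-463 + k))
(109574 - 216766)/(o(X(-9, 12)) + 139555) = (109574 - 216766)/(2*((1/23)*12)*(-463 + (1/23)*12) + 139555) = -107192/(2*(12/23)*(-463 + 12/23) + 139555) = -107192/(2*(12/23)*(-10637/23) + 139555) = -107192/(-255288/529 + 139555) = -107192/73569307/529 = -107192*529/73569307 = -56704568/73569307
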